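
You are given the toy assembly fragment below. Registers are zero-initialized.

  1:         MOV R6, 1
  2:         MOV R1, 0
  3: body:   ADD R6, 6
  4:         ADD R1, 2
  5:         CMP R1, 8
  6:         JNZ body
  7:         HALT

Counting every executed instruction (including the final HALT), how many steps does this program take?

MOV R6, 1 → R6=1
MOV R1, 0 → R1=0
ADD R6, 6 → R6=1+6=7
ADD R1, 2 → R1=0+2=2
CMP R1, 8  (cmp 2,8)
JNZ body: taken
ADD R6, 6 → R6=7+6=13
ADD R1, 2 → R1=2+2=4
CMP R1, 8  (cmp 4,8)
JNZ body: taken
ADD R6, 6 → R6=13+6=19
ADD R1, 2 → R1=4+2=6
CMP R1, 8  (cmp 6,8)
JNZ body: taken
ADD R6, 6 → R6=19+6=25
ADD R1, 2 → R1=6+2=8
CMP R1, 8  (cmp 8,8)
JNZ body: not taken
halt.
Total executed instructions: 19.

19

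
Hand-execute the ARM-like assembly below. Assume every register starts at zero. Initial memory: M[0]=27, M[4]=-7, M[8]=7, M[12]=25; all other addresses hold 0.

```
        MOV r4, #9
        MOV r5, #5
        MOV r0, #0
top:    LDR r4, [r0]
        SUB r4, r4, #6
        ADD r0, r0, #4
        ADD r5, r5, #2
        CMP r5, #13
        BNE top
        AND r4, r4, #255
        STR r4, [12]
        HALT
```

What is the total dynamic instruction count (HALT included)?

after MOV r4, #9: r4=9
after MOV r5, #5: r5=5
after MOV r0, #0: r0=0
after LDR r4, [r0]: r4=M[0]=27
after SUB r4, r4, #6: r4=27-6=21
after ADD r0, r0, #4: r0=0+4=4
after ADD r5, r5, #2: r5=5+2=7
CMP r5, #13  (cmp 7,13)
BNE top: taken
after LDR r4, [r0]: r4=M[4]=-7
after SUB r4, r4, #6: r4=(-7)-6=-13
after ADD r0, r0, #4: r0=4+4=8
after ADD r5, r5, #2: r5=7+2=9
CMP r5, #13  (cmp 9,13)
BNE top: taken
after LDR r4, [r0]: r4=M[8]=7
after SUB r4, r4, #6: r4=7-6=1
after ADD r0, r0, #4: r0=8+4=12
after ADD r5, r5, #2: r5=9+2=11
CMP r5, #13  (cmp 11,13)
BNE top: taken
after LDR r4, [r0]: r4=M[12]=25
after SUB r4, r4, #6: r4=25-6=19
after ADD r0, r0, #4: r0=12+4=16
after ADD r5, r5, #2: r5=11+2=13
CMP r5, #13  (cmp 13,13)
BNE top: not taken
after AND r4, r4, #255: r4=19&255=19
STR r4, [12] → M[12]=19
halt.
Total executed instructions: 30.

30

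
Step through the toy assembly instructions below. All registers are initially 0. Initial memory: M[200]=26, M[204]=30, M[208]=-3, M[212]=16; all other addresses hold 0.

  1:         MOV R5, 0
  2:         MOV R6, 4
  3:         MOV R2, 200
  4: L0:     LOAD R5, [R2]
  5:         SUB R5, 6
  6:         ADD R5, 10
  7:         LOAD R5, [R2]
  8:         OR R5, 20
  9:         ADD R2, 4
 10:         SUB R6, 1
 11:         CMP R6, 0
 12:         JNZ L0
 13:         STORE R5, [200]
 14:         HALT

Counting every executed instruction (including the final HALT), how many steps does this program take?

R5=0
R6=4
R2=200
R5=M[200]=26
R5=26-6=20
R5=20+10=30
R5=M[200]=26
R5=26|20=30
R2=200+4=204
R6=4-1=3
CMP R6, 0  (cmp 3,0)
JNZ L0: taken
R5=M[204]=30
R5=30-6=24
R5=24+10=34
R5=M[204]=30
R5=30|20=30
R2=204+4=208
R6=3-1=2
CMP R6, 0  (cmp 2,0)
JNZ L0: taken
R5=M[208]=-3
R5=(-3)-6=-9
R5=(-9)+10=1
R5=M[208]=-3
R5=(-3)|20=-3
R2=208+4=212
R6=2-1=1
CMP R6, 0  (cmp 1,0)
JNZ L0: taken
R5=M[212]=16
R5=16-6=10
R5=10+10=20
R5=M[212]=16
R5=16|20=20
R2=212+4=216
R6=1-1=0
CMP R6, 0  (cmp 0,0)
JNZ L0: not taken
STORE R5, [200] → M[200]=20
halt.
Total executed instructions: 41.

41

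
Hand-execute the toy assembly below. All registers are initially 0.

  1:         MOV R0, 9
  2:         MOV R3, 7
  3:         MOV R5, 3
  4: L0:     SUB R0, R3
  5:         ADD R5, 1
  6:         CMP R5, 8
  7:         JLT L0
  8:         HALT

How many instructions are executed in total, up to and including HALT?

R0=9
R3=7
R5=3
R0=9-7=2
R5=3+1=4
CMP R5, 8  (cmp 4,8)
JLT L0: taken
R0=2-7=-5
R5=4+1=5
CMP R5, 8  (cmp 5,8)
JLT L0: taken
R0=(-5)-7=-12
R5=5+1=6
CMP R5, 8  (cmp 6,8)
JLT L0: taken
R0=(-12)-7=-19
R5=6+1=7
CMP R5, 8  (cmp 7,8)
JLT L0: taken
R0=(-19)-7=-26
R5=7+1=8
CMP R5, 8  (cmp 8,8)
JLT L0: not taken
halt.
Total executed instructions: 24.

24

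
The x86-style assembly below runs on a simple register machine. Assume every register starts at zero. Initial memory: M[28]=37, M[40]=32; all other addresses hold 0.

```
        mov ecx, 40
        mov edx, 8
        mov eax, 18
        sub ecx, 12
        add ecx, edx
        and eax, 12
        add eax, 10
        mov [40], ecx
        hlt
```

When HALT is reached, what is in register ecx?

ecx=40
edx=8
eax=18
ecx=40-12=28
ecx=28+8=36
eax=18&12=0
eax=0+10=10
mov [40], ecx → M[40]=36
halt.

36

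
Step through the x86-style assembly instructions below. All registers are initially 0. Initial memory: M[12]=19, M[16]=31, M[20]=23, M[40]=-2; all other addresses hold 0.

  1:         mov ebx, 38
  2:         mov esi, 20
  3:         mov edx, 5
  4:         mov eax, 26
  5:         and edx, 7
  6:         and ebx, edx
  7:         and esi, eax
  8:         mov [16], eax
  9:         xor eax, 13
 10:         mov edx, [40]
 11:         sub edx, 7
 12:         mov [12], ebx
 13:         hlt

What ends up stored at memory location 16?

mov ebx, 38 → ebx=38
mov esi, 20 → esi=20
mov edx, 5 → edx=5
mov eax, 26 → eax=26
and edx, 7 → edx=5&7=5
and ebx, edx → ebx=38&5=4
and esi, eax → esi=20&26=16
mov [16], eax → M[16]=26
xor eax, 13 → eax=26^13=23
mov edx, [40] → edx=M[40]=-2
sub edx, 7 → edx=(-2)-7=-9
mov [12], ebx → M[12]=4
halt.

26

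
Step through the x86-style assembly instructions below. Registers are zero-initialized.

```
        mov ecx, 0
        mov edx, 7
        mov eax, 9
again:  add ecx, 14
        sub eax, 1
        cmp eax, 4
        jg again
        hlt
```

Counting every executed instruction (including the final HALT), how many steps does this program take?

after mov ecx, 0: ecx=0
after mov edx, 7: edx=7
after mov eax, 9: eax=9
after add ecx, 14: ecx=0+14=14
after sub eax, 1: eax=9-1=8
cmp eax, 4  (cmp 8,4)
jg again: taken
after add ecx, 14: ecx=14+14=28
after sub eax, 1: eax=8-1=7
cmp eax, 4  (cmp 7,4)
jg again: taken
after add ecx, 14: ecx=28+14=42
after sub eax, 1: eax=7-1=6
cmp eax, 4  (cmp 6,4)
jg again: taken
after add ecx, 14: ecx=42+14=56
after sub eax, 1: eax=6-1=5
cmp eax, 4  (cmp 5,4)
jg again: taken
after add ecx, 14: ecx=56+14=70
after sub eax, 1: eax=5-1=4
cmp eax, 4  (cmp 4,4)
jg again: not taken
halt.
Total executed instructions: 24.

24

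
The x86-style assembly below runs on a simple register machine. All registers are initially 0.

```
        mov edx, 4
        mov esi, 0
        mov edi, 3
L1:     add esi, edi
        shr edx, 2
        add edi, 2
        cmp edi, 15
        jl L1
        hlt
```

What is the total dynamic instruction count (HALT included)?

edx=4
esi=0
edi=3
esi=0+3=3
edx=4>>2=1
edi=3+2=5
cmp edi, 15  (cmp 5,15)
jl L1: taken
esi=3+5=8
edx=1>>2=0
edi=5+2=7
cmp edi, 15  (cmp 7,15)
jl L1: taken
esi=8+7=15
edx=0>>2=0
edi=7+2=9
cmp edi, 15  (cmp 9,15)
jl L1: taken
esi=15+9=24
edx=0>>2=0
edi=9+2=11
cmp edi, 15  (cmp 11,15)
jl L1: taken
esi=24+11=35
edx=0>>2=0
edi=11+2=13
cmp edi, 15  (cmp 13,15)
jl L1: taken
esi=35+13=48
edx=0>>2=0
edi=13+2=15
cmp edi, 15  (cmp 15,15)
jl L1: not taken
halt.
Total executed instructions: 34.

34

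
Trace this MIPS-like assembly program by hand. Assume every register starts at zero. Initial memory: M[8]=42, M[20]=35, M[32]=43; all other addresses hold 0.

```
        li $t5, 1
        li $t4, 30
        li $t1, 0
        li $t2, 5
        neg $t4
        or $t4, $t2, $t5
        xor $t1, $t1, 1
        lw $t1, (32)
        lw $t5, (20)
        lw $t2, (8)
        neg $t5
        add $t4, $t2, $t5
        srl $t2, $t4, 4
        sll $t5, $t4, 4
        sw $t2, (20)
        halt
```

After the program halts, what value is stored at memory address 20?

after li $t5, 1: $t5=1
after li $t4, 30: $t4=30
after li $t1, 0: $t1=0
after li $t2, 5: $t2=5
after neg $t4: $t4=-(30)=-30
after or $t4, $t2, $t5: $t4=5|1=5
after xor $t1, $t1, 1: $t1=0^1=1
after lw $t1, (32): $t1=M[32]=43
after lw $t5, (20): $t5=M[20]=35
after lw $t2, (8): $t2=M[8]=42
after neg $t5: $t5=-(35)=-35
after add $t4, $t2, $t5: $t4=42+(-35)=7
after srl $t2, $t4, 4: $t2=7>>4=0
after sll $t5, $t4, 4: $t5=7<<4=112
sw $t2, (20) → M[20]=0
halt.

0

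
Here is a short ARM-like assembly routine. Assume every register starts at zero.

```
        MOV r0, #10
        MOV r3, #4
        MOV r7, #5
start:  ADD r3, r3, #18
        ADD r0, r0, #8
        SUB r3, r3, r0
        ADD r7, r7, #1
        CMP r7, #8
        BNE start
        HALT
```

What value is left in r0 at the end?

r0=10
r3=4
r7=5
r3=4+18=22
r0=10+8=18
r3=22-18=4
r7=5+1=6
CMP r7, #8  (cmp 6,8)
BNE start: taken
r3=4+18=22
r0=18+8=26
r3=22-26=-4
r7=6+1=7
CMP r7, #8  (cmp 7,8)
BNE start: taken
r3=(-4)+18=14
r0=26+8=34
r3=14-34=-20
r7=7+1=8
CMP r7, #8  (cmp 8,8)
BNE start: not taken
halt.

34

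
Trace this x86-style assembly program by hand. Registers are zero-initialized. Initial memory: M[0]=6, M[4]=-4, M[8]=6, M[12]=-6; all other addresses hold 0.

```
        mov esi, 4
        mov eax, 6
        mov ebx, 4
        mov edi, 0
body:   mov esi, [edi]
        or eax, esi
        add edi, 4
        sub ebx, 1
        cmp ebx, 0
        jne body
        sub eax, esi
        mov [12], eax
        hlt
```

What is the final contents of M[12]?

esi=4
eax=6
ebx=4
edi=0
esi=M[0]=6
eax=6|6=6
edi=0+4=4
ebx=4-1=3
cmp ebx, 0  (cmp 3,0)
jne body: taken
esi=M[4]=-4
eax=6|(-4)=-2
edi=4+4=8
ebx=3-1=2
cmp ebx, 0  (cmp 2,0)
jne body: taken
esi=M[8]=6
eax=(-2)|6=-2
edi=8+4=12
ebx=2-1=1
cmp ebx, 0  (cmp 1,0)
jne body: taken
esi=M[12]=-6
eax=(-2)|(-6)=-2
edi=12+4=16
ebx=1-1=0
cmp ebx, 0  (cmp 0,0)
jne body: not taken
eax=(-2)-(-6)=4
mov [12], eax → M[12]=4
halt.

4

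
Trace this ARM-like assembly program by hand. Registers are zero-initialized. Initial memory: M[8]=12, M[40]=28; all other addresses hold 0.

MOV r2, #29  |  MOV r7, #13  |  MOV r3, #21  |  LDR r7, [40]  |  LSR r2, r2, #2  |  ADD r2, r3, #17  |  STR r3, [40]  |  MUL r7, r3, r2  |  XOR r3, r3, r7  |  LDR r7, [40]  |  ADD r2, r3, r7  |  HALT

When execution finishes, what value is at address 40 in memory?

21

r2=29
r7=13
r3=21
r7=M[40]=28
r2=29>>2=7
r2=21+17=38
STR r3, [40] → M[40]=21
r7=21*38=798
r3=21^798=779
r7=M[40]=21
r2=779+21=800
halt.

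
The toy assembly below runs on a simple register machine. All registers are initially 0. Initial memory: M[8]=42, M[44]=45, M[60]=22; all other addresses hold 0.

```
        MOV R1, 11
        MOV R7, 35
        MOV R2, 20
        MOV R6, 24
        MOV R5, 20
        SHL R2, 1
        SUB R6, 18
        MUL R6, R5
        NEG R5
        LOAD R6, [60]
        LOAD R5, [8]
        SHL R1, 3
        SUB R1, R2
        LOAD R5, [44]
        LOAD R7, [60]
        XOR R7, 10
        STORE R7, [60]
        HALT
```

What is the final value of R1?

after MOV R1, 11: R1=11
after MOV R7, 35: R7=35
after MOV R2, 20: R2=20
after MOV R6, 24: R6=24
after MOV R5, 20: R5=20
after SHL R2, 1: R2=20<<1=40
after SUB R6, 18: R6=24-18=6
after MUL R6, R5: R6=6*20=120
after NEG R5: R5=-(20)=-20
after LOAD R6, [60]: R6=M[60]=22
after LOAD R5, [8]: R5=M[8]=42
after SHL R1, 3: R1=11<<3=88
after SUB R1, R2: R1=88-40=48
after LOAD R5, [44]: R5=M[44]=45
after LOAD R7, [60]: R7=M[60]=22
after XOR R7, 10: R7=22^10=28
STORE R7, [60] → M[60]=28
halt.

48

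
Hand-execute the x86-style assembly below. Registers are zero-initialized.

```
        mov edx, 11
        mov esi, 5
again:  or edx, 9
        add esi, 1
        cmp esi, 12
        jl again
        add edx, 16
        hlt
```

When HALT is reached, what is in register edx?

mov edx, 11 → edx=11
mov esi, 5 → esi=5
or edx, 9 → edx=11|9=11
add esi, 1 → esi=5+1=6
cmp esi, 12  (cmp 6,12)
jl again: taken
or edx, 9 → edx=11|9=11
add esi, 1 → esi=6+1=7
cmp esi, 12  (cmp 7,12)
jl again: taken
or edx, 9 → edx=11|9=11
add esi, 1 → esi=7+1=8
cmp esi, 12  (cmp 8,12)
jl again: taken
or edx, 9 → edx=11|9=11
add esi, 1 → esi=8+1=9
cmp esi, 12  (cmp 9,12)
jl again: taken
or edx, 9 → edx=11|9=11
add esi, 1 → esi=9+1=10
cmp esi, 12  (cmp 10,12)
jl again: taken
or edx, 9 → edx=11|9=11
add esi, 1 → esi=10+1=11
cmp esi, 12  (cmp 11,12)
jl again: taken
or edx, 9 → edx=11|9=11
add esi, 1 → esi=11+1=12
cmp esi, 12  (cmp 12,12)
jl again: not taken
add edx, 16 → edx=11+16=27
halt.

27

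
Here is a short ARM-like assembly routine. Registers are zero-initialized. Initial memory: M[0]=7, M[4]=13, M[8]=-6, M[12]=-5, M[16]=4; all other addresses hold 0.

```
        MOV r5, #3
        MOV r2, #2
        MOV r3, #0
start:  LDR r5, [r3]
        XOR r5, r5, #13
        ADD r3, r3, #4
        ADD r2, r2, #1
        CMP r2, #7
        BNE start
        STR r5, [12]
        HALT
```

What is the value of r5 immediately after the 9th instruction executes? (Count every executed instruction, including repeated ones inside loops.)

10

after MOV r5, #3: r5=3
after MOV r2, #2: r2=2
after MOV r3, #0: r3=0
after LDR r5, [r3]: r5=M[0]=7
after XOR r5, r5, #13: r5=7^13=10
after ADD r3, r3, #4: r3=0+4=4
after ADD r2, r2, #1: r2=2+1=3
CMP r2, #7  (cmp 3,7)
BNE start: taken
After step 9: r5 = 10.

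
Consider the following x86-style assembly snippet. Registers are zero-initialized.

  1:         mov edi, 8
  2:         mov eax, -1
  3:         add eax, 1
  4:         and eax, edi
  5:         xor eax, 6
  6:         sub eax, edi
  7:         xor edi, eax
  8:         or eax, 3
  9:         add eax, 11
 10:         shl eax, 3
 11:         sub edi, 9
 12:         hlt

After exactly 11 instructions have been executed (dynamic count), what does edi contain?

-19

after mov edi, 8: edi=8
after mov eax, -1: eax=-1
after add eax, 1: eax=(-1)+1=0
after and eax, edi: eax=0&8=0
after xor eax, 6: eax=0^6=6
after sub eax, edi: eax=6-8=-2
after xor edi, eax: edi=8^(-2)=-10
after or eax, 3: eax=(-2)|3=-1
after add eax, 11: eax=(-1)+11=10
after shl eax, 3: eax=10<<3=80
after sub edi, 9: edi=(-10)-9=-19
After step 11: edi = -19.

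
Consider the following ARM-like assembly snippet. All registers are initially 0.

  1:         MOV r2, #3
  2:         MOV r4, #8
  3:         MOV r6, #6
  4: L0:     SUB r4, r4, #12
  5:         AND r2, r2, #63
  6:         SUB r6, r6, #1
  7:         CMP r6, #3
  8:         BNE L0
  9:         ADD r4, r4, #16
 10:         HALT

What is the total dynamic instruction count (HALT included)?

MOV r2, #3 → r2=3
MOV r4, #8 → r4=8
MOV r6, #6 → r6=6
SUB r4, r4, #12 → r4=8-12=-4
AND r2, r2, #63 → r2=3&63=3
SUB r6, r6, #1 → r6=6-1=5
CMP r6, #3  (cmp 5,3)
BNE L0: taken
SUB r4, r4, #12 → r4=(-4)-12=-16
AND r2, r2, #63 → r2=3&63=3
SUB r6, r6, #1 → r6=5-1=4
CMP r6, #3  (cmp 4,3)
BNE L0: taken
SUB r4, r4, #12 → r4=(-16)-12=-28
AND r2, r2, #63 → r2=3&63=3
SUB r6, r6, #1 → r6=4-1=3
CMP r6, #3  (cmp 3,3)
BNE L0: not taken
ADD r4, r4, #16 → r4=(-28)+16=-12
halt.
Total executed instructions: 20.

20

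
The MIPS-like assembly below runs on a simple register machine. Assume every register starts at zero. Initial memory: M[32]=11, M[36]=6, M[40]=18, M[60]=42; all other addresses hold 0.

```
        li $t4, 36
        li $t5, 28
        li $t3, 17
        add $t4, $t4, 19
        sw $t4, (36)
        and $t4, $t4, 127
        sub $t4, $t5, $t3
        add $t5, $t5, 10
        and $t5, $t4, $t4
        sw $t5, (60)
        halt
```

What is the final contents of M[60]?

11

after li $t4, 36: $t4=36
after li $t5, 28: $t5=28
after li $t3, 17: $t3=17
after add $t4, $t4, 19: $t4=36+19=55
sw $t4, (36) → M[36]=55
after and $t4, $t4, 127: $t4=55&127=55
after sub $t4, $t5, $t3: $t4=28-17=11
after add $t5, $t5, 10: $t5=28+10=38
after and $t5, $t4, $t4: $t5=11&11=11
sw $t5, (60) → M[60]=11
halt.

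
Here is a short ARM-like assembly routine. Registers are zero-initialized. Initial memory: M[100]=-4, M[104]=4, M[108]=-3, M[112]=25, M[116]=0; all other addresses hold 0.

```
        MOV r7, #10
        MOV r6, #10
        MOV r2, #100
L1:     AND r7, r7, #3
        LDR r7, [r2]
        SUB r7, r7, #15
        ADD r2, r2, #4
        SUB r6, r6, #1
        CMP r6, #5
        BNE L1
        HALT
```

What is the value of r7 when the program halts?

-15

MOV r7, #10 → r7=10
MOV r6, #10 → r6=10
MOV r2, #100 → r2=100
AND r7, r7, #3 → r7=10&3=2
LDR r7, [r2] → r7=M[100]=-4
SUB r7, r7, #15 → r7=(-4)-15=-19
ADD r2, r2, #4 → r2=100+4=104
SUB r6, r6, #1 → r6=10-1=9
CMP r6, #5  (cmp 9,5)
BNE L1: taken
AND r7, r7, #3 → r7=(-19)&3=1
LDR r7, [r2] → r7=M[104]=4
SUB r7, r7, #15 → r7=4-15=-11
ADD r2, r2, #4 → r2=104+4=108
SUB r6, r6, #1 → r6=9-1=8
CMP r6, #5  (cmp 8,5)
BNE L1: taken
AND r7, r7, #3 → r7=(-11)&3=1
LDR r7, [r2] → r7=M[108]=-3
SUB r7, r7, #15 → r7=(-3)-15=-18
ADD r2, r2, #4 → r2=108+4=112
SUB r6, r6, #1 → r6=8-1=7
CMP r6, #5  (cmp 7,5)
BNE L1: taken
AND r7, r7, #3 → r7=(-18)&3=2
LDR r7, [r2] → r7=M[112]=25
SUB r7, r7, #15 → r7=25-15=10
ADD r2, r2, #4 → r2=112+4=116
SUB r6, r6, #1 → r6=7-1=6
CMP r6, #5  (cmp 6,5)
BNE L1: taken
AND r7, r7, #3 → r7=10&3=2
LDR r7, [r2] → r7=M[116]=0
SUB r7, r7, #15 → r7=0-15=-15
ADD r2, r2, #4 → r2=116+4=120
SUB r6, r6, #1 → r6=6-1=5
CMP r6, #5  (cmp 5,5)
BNE L1: not taken
halt.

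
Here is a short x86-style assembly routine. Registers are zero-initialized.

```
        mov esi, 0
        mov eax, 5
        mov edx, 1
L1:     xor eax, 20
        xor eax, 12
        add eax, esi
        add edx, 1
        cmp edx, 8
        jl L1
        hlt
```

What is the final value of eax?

29

esi=0
eax=5
edx=1
eax=5^20=17
eax=17^12=29
eax=29+0=29
edx=1+1=2
cmp edx, 8  (cmp 2,8)
jl L1: taken
eax=29^20=9
eax=9^12=5
eax=5+0=5
edx=2+1=3
cmp edx, 8  (cmp 3,8)
jl L1: taken
eax=5^20=17
eax=17^12=29
eax=29+0=29
edx=3+1=4
cmp edx, 8  (cmp 4,8)
jl L1: taken
eax=29^20=9
eax=9^12=5
eax=5+0=5
edx=4+1=5
cmp edx, 8  (cmp 5,8)
jl L1: taken
eax=5^20=17
eax=17^12=29
eax=29+0=29
edx=5+1=6
cmp edx, 8  (cmp 6,8)
jl L1: taken
eax=29^20=9
eax=9^12=5
eax=5+0=5
edx=6+1=7
cmp edx, 8  (cmp 7,8)
jl L1: taken
eax=5^20=17
eax=17^12=29
eax=29+0=29
edx=7+1=8
cmp edx, 8  (cmp 8,8)
jl L1: not taken
halt.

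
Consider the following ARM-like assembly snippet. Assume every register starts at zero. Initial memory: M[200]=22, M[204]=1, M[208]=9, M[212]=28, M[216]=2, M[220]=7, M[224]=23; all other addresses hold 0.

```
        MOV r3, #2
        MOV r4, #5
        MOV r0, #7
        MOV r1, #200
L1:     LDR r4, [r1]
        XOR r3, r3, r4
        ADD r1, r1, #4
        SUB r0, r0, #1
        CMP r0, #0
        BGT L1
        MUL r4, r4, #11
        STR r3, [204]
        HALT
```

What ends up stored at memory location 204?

18

r3=2
r4=5
r0=7
r1=200
r4=M[200]=22
r3=2^22=20
r1=200+4=204
r0=7-1=6
CMP r0, #0  (cmp 6,0)
BGT L1: taken
r4=M[204]=1
r3=20^1=21
r1=204+4=208
r0=6-1=5
CMP r0, #0  (cmp 5,0)
BGT L1: taken
r4=M[208]=9
r3=21^9=28
r1=208+4=212
r0=5-1=4
CMP r0, #0  (cmp 4,0)
BGT L1: taken
r4=M[212]=28
r3=28^28=0
r1=212+4=216
r0=4-1=3
CMP r0, #0  (cmp 3,0)
BGT L1: taken
r4=M[216]=2
r3=0^2=2
r1=216+4=220
r0=3-1=2
CMP r0, #0  (cmp 2,0)
BGT L1: taken
r4=M[220]=7
r3=2^7=5
r1=220+4=224
r0=2-1=1
CMP r0, #0  (cmp 1,0)
BGT L1: taken
r4=M[224]=23
r3=5^23=18
r1=224+4=228
r0=1-1=0
CMP r0, #0  (cmp 0,0)
BGT L1: not taken
r4=23*11=253
STR r3, [204] → M[204]=18
halt.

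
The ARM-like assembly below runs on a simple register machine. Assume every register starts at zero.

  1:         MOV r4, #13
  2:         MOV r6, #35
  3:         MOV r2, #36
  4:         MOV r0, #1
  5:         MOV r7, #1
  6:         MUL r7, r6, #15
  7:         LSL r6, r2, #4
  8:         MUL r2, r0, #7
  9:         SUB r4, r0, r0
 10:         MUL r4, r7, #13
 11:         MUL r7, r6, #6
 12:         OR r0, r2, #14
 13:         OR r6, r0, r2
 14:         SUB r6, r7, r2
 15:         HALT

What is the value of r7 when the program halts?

r4=13
r6=35
r2=36
r0=1
r7=1
r7=35*15=525
r6=36<<4=576
r2=1*7=7
r4=1-1=0
r4=525*13=6825
r7=576*6=3456
r0=7|14=15
r6=15|7=15
r6=3456-7=3449
halt.

3456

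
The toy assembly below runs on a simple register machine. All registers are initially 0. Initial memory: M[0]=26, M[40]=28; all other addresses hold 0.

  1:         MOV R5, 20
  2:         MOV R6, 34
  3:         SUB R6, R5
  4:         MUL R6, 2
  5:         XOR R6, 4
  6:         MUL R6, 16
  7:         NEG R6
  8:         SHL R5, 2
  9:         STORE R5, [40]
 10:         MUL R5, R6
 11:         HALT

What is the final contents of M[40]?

80

R5=20
R6=34
R6=34-20=14
R6=14*2=28
R6=28^4=24
R6=24*16=384
R6=-(384)=-384
R5=20<<2=80
STORE R5, [40] → M[40]=80
R5=80*(-384)=-30720
halt.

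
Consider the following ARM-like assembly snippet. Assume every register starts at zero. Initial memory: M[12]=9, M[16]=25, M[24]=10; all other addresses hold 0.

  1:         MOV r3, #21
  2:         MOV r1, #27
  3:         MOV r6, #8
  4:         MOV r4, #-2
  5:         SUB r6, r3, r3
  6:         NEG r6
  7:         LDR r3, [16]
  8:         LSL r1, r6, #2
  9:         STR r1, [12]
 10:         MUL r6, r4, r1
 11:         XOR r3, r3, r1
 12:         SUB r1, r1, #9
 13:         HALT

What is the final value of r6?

r3=21
r1=27
r6=8
r4=-2
r6=21-21=0
r6=-(0)=0
r3=M[16]=25
r1=0<<2=0
STR r1, [12] → M[12]=0
r6=(-2)*0=0
r3=25^0=25
r1=0-9=-9
halt.

0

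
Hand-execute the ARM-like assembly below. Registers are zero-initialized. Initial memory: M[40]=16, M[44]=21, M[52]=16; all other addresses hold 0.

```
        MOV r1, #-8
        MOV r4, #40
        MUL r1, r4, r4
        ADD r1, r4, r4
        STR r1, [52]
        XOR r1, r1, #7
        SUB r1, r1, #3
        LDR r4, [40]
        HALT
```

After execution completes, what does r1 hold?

84

after MOV r1, #-8: r1=-8
after MOV r4, #40: r4=40
after MUL r1, r4, r4: r1=40*40=1600
after ADD r1, r4, r4: r1=40+40=80
STR r1, [52] → M[52]=80
after XOR r1, r1, #7: r1=80^7=87
after SUB r1, r1, #3: r1=87-3=84
after LDR r4, [40]: r4=M[40]=16
halt.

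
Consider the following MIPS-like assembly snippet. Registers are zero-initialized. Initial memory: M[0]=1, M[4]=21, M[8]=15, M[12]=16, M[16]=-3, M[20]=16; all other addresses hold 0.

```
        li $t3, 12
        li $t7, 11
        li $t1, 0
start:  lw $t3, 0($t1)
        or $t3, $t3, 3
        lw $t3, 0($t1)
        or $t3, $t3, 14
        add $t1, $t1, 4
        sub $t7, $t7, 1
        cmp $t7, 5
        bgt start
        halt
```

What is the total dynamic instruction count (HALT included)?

52

$t3=12
$t7=11
$t1=0
$t3=M[0]=1
$t3=1|3=3
$t3=M[0]=1
$t3=1|14=15
$t1=0+4=4
$t7=11-1=10
cmp $t7, 5  (cmp 10,5)
bgt start: taken
$t3=M[4]=21
$t3=21|3=23
$t3=M[4]=21
$t3=21|14=31
$t1=4+4=8
$t7=10-1=9
cmp $t7, 5  (cmp 9,5)
bgt start: taken
$t3=M[8]=15
$t3=15|3=15
$t3=M[8]=15
$t3=15|14=15
$t1=8+4=12
$t7=9-1=8
cmp $t7, 5  (cmp 8,5)
bgt start: taken
$t3=M[12]=16
$t3=16|3=19
$t3=M[12]=16
$t3=16|14=30
$t1=12+4=16
$t7=8-1=7
cmp $t7, 5  (cmp 7,5)
bgt start: taken
$t3=M[16]=-3
$t3=(-3)|3=-1
$t3=M[16]=-3
$t3=(-3)|14=-1
$t1=16+4=20
$t7=7-1=6
cmp $t7, 5  (cmp 6,5)
bgt start: taken
$t3=M[20]=16
$t3=16|3=19
$t3=M[20]=16
$t3=16|14=30
$t1=20+4=24
$t7=6-1=5
cmp $t7, 5  (cmp 5,5)
bgt start: not taken
halt.
Total executed instructions: 52.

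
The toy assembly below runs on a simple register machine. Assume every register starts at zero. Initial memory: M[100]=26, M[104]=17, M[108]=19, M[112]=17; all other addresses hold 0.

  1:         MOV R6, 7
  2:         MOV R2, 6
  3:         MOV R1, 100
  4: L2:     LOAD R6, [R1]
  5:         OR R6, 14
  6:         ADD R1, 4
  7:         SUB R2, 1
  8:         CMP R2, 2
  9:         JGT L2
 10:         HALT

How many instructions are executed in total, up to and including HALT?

MOV R6, 7 → R6=7
MOV R2, 6 → R2=6
MOV R1, 100 → R1=100
LOAD R6, [R1] → R6=M[100]=26
OR R6, 14 → R6=26|14=30
ADD R1, 4 → R1=100+4=104
SUB R2, 1 → R2=6-1=5
CMP R2, 2  (cmp 5,2)
JGT L2: taken
LOAD R6, [R1] → R6=M[104]=17
OR R6, 14 → R6=17|14=31
ADD R1, 4 → R1=104+4=108
SUB R2, 1 → R2=5-1=4
CMP R2, 2  (cmp 4,2)
JGT L2: taken
LOAD R6, [R1] → R6=M[108]=19
OR R6, 14 → R6=19|14=31
ADD R1, 4 → R1=108+4=112
SUB R2, 1 → R2=4-1=3
CMP R2, 2  (cmp 3,2)
JGT L2: taken
LOAD R6, [R1] → R6=M[112]=17
OR R6, 14 → R6=17|14=31
ADD R1, 4 → R1=112+4=116
SUB R2, 1 → R2=3-1=2
CMP R2, 2  (cmp 2,2)
JGT L2: not taken
halt.
Total executed instructions: 28.

28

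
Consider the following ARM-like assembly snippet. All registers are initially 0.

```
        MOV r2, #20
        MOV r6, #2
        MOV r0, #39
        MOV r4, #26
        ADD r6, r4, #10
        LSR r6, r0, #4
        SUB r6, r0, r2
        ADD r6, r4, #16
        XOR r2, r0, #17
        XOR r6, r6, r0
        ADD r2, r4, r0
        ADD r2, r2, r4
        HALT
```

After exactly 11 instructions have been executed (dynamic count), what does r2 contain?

65

MOV r2, #20 → r2=20
MOV r6, #2 → r6=2
MOV r0, #39 → r0=39
MOV r4, #26 → r4=26
ADD r6, r4, #10 → r6=26+10=36
LSR r6, r0, #4 → r6=39>>4=2
SUB r6, r0, r2 → r6=39-20=19
ADD r6, r4, #16 → r6=26+16=42
XOR r2, r0, #17 → r2=39^17=54
XOR r6, r6, r0 → r6=42^39=13
ADD r2, r4, r0 → r2=26+39=65
After step 11: r2 = 65.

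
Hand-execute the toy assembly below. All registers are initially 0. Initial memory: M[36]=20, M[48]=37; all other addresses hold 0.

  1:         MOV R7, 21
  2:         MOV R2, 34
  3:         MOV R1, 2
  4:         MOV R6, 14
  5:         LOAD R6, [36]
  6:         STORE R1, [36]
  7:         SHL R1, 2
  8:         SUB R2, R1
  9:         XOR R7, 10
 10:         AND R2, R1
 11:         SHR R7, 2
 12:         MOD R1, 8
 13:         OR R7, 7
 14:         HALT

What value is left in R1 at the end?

0

R7=21
R2=34
R1=2
R6=14
R6=M[36]=20
STORE R1, [36] → M[36]=2
R1=2<<2=8
R2=34-8=26
R7=21^10=31
R2=26&8=8
R7=31>>2=7
R1=8%8=0
R7=7|7=7
halt.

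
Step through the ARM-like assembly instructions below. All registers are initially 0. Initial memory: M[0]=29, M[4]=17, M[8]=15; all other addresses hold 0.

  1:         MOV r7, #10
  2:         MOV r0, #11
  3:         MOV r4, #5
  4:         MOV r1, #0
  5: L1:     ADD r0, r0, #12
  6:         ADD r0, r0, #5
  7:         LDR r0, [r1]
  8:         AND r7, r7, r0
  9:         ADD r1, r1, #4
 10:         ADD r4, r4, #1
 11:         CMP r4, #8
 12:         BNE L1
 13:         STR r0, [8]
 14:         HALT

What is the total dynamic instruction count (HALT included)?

after MOV r7, #10: r7=10
after MOV r0, #11: r0=11
after MOV r4, #5: r4=5
after MOV r1, #0: r1=0
after ADD r0, r0, #12: r0=11+12=23
after ADD r0, r0, #5: r0=23+5=28
after LDR r0, [r1]: r0=M[0]=29
after AND r7, r7, r0: r7=10&29=8
after ADD r1, r1, #4: r1=0+4=4
after ADD r4, r4, #1: r4=5+1=6
CMP r4, #8  (cmp 6,8)
BNE L1: taken
after ADD r0, r0, #12: r0=29+12=41
after ADD r0, r0, #5: r0=41+5=46
after LDR r0, [r1]: r0=M[4]=17
after AND r7, r7, r0: r7=8&17=0
after ADD r1, r1, #4: r1=4+4=8
after ADD r4, r4, #1: r4=6+1=7
CMP r4, #8  (cmp 7,8)
BNE L1: taken
after ADD r0, r0, #12: r0=17+12=29
after ADD r0, r0, #5: r0=29+5=34
after LDR r0, [r1]: r0=M[8]=15
after AND r7, r7, r0: r7=0&15=0
after ADD r1, r1, #4: r1=8+4=12
after ADD r4, r4, #1: r4=7+1=8
CMP r4, #8  (cmp 8,8)
BNE L1: not taken
STR r0, [8] → M[8]=15
halt.
Total executed instructions: 30.

30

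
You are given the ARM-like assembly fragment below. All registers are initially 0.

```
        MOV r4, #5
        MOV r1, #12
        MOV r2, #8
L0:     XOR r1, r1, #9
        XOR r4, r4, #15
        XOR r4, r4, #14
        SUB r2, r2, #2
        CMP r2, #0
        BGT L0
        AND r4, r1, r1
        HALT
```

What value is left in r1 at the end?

12

r4=5
r1=12
r2=8
r1=12^9=5
r4=5^15=10
r4=10^14=4
r2=8-2=6
CMP r2, #0  (cmp 6,0)
BGT L0: taken
r1=5^9=12
r4=4^15=11
r4=11^14=5
r2=6-2=4
CMP r2, #0  (cmp 4,0)
BGT L0: taken
r1=12^9=5
r4=5^15=10
r4=10^14=4
r2=4-2=2
CMP r2, #0  (cmp 2,0)
BGT L0: taken
r1=5^9=12
r4=4^15=11
r4=11^14=5
r2=2-2=0
CMP r2, #0  (cmp 0,0)
BGT L0: not taken
r4=12&12=12
halt.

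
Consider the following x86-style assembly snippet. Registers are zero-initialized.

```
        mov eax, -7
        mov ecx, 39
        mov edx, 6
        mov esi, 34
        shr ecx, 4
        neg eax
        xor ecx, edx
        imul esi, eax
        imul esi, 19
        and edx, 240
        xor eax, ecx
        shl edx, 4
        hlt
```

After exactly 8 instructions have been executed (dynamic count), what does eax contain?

after mov eax, -7: eax=-7
after mov ecx, 39: ecx=39
after mov edx, 6: edx=6
after mov esi, 34: esi=34
after shr ecx, 4: ecx=39>>4=2
after neg eax: eax=-(-7)=7
after xor ecx, edx: ecx=2^6=4
after imul esi, eax: esi=34*7=238
After step 8: eax = 7.

7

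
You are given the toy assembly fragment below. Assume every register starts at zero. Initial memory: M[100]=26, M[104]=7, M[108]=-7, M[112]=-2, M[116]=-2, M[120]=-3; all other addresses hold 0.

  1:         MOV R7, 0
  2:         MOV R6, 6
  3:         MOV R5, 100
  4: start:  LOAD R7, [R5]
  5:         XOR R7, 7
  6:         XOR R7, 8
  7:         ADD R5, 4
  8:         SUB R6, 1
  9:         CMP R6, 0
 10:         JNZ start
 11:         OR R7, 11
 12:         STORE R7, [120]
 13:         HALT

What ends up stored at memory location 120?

-5

after MOV R7, 0: R7=0
after MOV R6, 6: R6=6
after MOV R5, 100: R5=100
after LOAD R7, [R5]: R7=M[100]=26
after XOR R7, 7: R7=26^7=29
after XOR R7, 8: R7=29^8=21
after ADD R5, 4: R5=100+4=104
after SUB R6, 1: R6=6-1=5
CMP R6, 0  (cmp 5,0)
JNZ start: taken
after LOAD R7, [R5]: R7=M[104]=7
after XOR R7, 7: R7=7^7=0
after XOR R7, 8: R7=0^8=8
after ADD R5, 4: R5=104+4=108
after SUB R6, 1: R6=5-1=4
CMP R6, 0  (cmp 4,0)
JNZ start: taken
after LOAD R7, [R5]: R7=M[108]=-7
after XOR R7, 7: R7=(-7)^7=-2
after XOR R7, 8: R7=(-2)^8=-10
after ADD R5, 4: R5=108+4=112
after SUB R6, 1: R6=4-1=3
CMP R6, 0  (cmp 3,0)
JNZ start: taken
after LOAD R7, [R5]: R7=M[112]=-2
after XOR R7, 7: R7=(-2)^7=-7
after XOR R7, 8: R7=(-7)^8=-15
after ADD R5, 4: R5=112+4=116
after SUB R6, 1: R6=3-1=2
CMP R6, 0  (cmp 2,0)
JNZ start: taken
after LOAD R7, [R5]: R7=M[116]=-2
after XOR R7, 7: R7=(-2)^7=-7
after XOR R7, 8: R7=(-7)^8=-15
after ADD R5, 4: R5=116+4=120
after SUB R6, 1: R6=2-1=1
CMP R6, 0  (cmp 1,0)
JNZ start: taken
after LOAD R7, [R5]: R7=M[120]=-3
after XOR R7, 7: R7=(-3)^7=-6
after XOR R7, 8: R7=(-6)^8=-14
after ADD R5, 4: R5=120+4=124
after SUB R6, 1: R6=1-1=0
CMP R6, 0  (cmp 0,0)
JNZ start: not taken
after OR R7, 11: R7=(-14)|11=-5
STORE R7, [120] → M[120]=-5
halt.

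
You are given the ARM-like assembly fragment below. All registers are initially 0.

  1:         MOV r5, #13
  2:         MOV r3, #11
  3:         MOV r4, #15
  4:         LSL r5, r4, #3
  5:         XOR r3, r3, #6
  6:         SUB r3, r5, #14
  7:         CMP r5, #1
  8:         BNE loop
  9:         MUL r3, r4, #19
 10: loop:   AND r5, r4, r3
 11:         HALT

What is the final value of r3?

MOV r5, #13 → r5=13
MOV r3, #11 → r3=11
MOV r4, #15 → r4=15
LSL r5, r4, #3 → r5=15<<3=120
XOR r3, r3, #6 → r3=11^6=13
SUB r3, r5, #14 → r3=120-14=106
CMP r5, #1  (cmp 120,1)
BNE loop: taken
AND r5, r4, r3 → r5=15&106=10
halt.

106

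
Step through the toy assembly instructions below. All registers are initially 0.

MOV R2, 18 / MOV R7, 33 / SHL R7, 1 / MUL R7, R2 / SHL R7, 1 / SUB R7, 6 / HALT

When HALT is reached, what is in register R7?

MOV R2, 18 → R2=18
MOV R7, 33 → R7=33
SHL R7, 1 → R7=33<<1=66
MUL R7, R2 → R7=66*18=1188
SHL R7, 1 → R7=1188<<1=2376
SUB R7, 6 → R7=2376-6=2370
halt.

2370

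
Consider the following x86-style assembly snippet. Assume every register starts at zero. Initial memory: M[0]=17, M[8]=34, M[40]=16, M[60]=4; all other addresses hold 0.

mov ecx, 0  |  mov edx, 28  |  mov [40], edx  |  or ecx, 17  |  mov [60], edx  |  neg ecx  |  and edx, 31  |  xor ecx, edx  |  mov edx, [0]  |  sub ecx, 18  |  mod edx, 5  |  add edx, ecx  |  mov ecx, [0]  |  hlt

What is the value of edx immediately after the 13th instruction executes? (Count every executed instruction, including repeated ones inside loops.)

-29

after mov ecx, 0: ecx=0
after mov edx, 28: edx=28
mov [40], edx → M[40]=28
after or ecx, 17: ecx=0|17=17
mov [60], edx → M[60]=28
after neg ecx: ecx=-(17)=-17
after and edx, 31: edx=28&31=28
after xor ecx, edx: ecx=(-17)^28=-13
after mov edx, [0]: edx=M[0]=17
after sub ecx, 18: ecx=(-13)-18=-31
after mod edx, 5: edx=17%5=2
after add edx, ecx: edx=2+(-31)=-29
after mov ecx, [0]: ecx=M[0]=17
After step 13: edx = -29.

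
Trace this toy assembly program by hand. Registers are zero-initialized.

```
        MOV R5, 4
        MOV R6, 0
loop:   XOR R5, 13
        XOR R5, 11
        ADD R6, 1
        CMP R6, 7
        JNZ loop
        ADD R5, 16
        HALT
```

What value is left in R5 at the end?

18

after MOV R5, 4: R5=4
after MOV R6, 0: R6=0
after XOR R5, 13: R5=4^13=9
after XOR R5, 11: R5=9^11=2
after ADD R6, 1: R6=0+1=1
CMP R6, 7  (cmp 1,7)
JNZ loop: taken
after XOR R5, 13: R5=2^13=15
after XOR R5, 11: R5=15^11=4
after ADD R6, 1: R6=1+1=2
CMP R6, 7  (cmp 2,7)
JNZ loop: taken
after XOR R5, 13: R5=4^13=9
after XOR R5, 11: R5=9^11=2
after ADD R6, 1: R6=2+1=3
CMP R6, 7  (cmp 3,7)
JNZ loop: taken
after XOR R5, 13: R5=2^13=15
after XOR R5, 11: R5=15^11=4
after ADD R6, 1: R6=3+1=4
CMP R6, 7  (cmp 4,7)
JNZ loop: taken
after XOR R5, 13: R5=4^13=9
after XOR R5, 11: R5=9^11=2
after ADD R6, 1: R6=4+1=5
CMP R6, 7  (cmp 5,7)
JNZ loop: taken
after XOR R5, 13: R5=2^13=15
after XOR R5, 11: R5=15^11=4
after ADD R6, 1: R6=5+1=6
CMP R6, 7  (cmp 6,7)
JNZ loop: taken
after XOR R5, 13: R5=4^13=9
after XOR R5, 11: R5=9^11=2
after ADD R6, 1: R6=6+1=7
CMP R6, 7  (cmp 7,7)
JNZ loop: not taken
after ADD R5, 16: R5=2+16=18
halt.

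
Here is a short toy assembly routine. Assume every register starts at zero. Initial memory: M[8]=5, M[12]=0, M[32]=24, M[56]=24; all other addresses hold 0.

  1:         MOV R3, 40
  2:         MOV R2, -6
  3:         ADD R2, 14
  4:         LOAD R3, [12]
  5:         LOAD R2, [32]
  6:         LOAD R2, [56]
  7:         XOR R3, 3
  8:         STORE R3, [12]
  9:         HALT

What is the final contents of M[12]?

3

MOV R3, 40 → R3=40
MOV R2, -6 → R2=-6
ADD R2, 14 → R2=(-6)+14=8
LOAD R3, [12] → R3=M[12]=0
LOAD R2, [32] → R2=M[32]=24
LOAD R2, [56] → R2=M[56]=24
XOR R3, 3 → R3=0^3=3
STORE R3, [12] → M[12]=3
halt.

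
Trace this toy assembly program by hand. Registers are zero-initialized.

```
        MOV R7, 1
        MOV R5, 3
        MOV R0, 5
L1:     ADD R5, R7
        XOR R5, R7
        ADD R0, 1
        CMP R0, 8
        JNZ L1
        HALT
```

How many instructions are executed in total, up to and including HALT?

MOV R7, 1 → R7=1
MOV R5, 3 → R5=3
MOV R0, 5 → R0=5
ADD R5, R7 → R5=3+1=4
XOR R5, R7 → R5=4^1=5
ADD R0, 1 → R0=5+1=6
CMP R0, 8  (cmp 6,8)
JNZ L1: taken
ADD R5, R7 → R5=5+1=6
XOR R5, R7 → R5=6^1=7
ADD R0, 1 → R0=6+1=7
CMP R0, 8  (cmp 7,8)
JNZ L1: taken
ADD R5, R7 → R5=7+1=8
XOR R5, R7 → R5=8^1=9
ADD R0, 1 → R0=7+1=8
CMP R0, 8  (cmp 8,8)
JNZ L1: not taken
halt.
Total executed instructions: 19.

19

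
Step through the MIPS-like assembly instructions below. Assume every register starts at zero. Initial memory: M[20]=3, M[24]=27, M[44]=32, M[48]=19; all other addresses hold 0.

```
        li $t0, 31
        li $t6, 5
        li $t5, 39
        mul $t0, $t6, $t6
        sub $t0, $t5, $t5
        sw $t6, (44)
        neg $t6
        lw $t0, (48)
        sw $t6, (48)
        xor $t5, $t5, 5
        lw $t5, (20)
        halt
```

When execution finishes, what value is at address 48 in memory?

li $t0, 31 → $t0=31
li $t6, 5 → $t6=5
li $t5, 39 → $t5=39
mul $t0, $t6, $t6 → $t0=5*5=25
sub $t0, $t5, $t5 → $t0=39-39=0
sw $t6, (44) → M[44]=5
neg $t6 → $t6=-(5)=-5
lw $t0, (48) → $t0=M[48]=19
sw $t6, (48) → M[48]=-5
xor $t5, $t5, 5 → $t5=39^5=34
lw $t5, (20) → $t5=M[20]=3
halt.

-5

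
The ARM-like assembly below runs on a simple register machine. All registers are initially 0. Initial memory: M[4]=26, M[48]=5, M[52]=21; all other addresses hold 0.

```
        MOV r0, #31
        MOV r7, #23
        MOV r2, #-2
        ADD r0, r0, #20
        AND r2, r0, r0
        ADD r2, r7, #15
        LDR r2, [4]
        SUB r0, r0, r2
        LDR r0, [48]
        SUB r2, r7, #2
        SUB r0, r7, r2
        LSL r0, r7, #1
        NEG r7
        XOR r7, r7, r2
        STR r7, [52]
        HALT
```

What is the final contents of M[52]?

r0=31
r7=23
r2=-2
r0=31+20=51
r2=51&51=51
r2=23+15=38
r2=M[4]=26
r0=51-26=25
r0=M[48]=5
r2=23-2=21
r0=23-21=2
r0=23<<1=46
r7=-(23)=-23
r7=(-23)^21=-4
STR r7, [52] → M[52]=-4
halt.

-4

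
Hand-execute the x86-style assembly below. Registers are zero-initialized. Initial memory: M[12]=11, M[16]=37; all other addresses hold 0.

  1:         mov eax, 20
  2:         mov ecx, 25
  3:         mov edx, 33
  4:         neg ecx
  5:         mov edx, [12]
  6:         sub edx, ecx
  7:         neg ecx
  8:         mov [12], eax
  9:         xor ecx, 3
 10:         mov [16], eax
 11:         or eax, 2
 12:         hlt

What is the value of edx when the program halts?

36

after mov eax, 20: eax=20
after mov ecx, 25: ecx=25
after mov edx, 33: edx=33
after neg ecx: ecx=-(25)=-25
after mov edx, [12]: edx=M[12]=11
after sub edx, ecx: edx=11-(-25)=36
after neg ecx: ecx=-(-25)=25
mov [12], eax → M[12]=20
after xor ecx, 3: ecx=25^3=26
mov [16], eax → M[16]=20
after or eax, 2: eax=20|2=22
halt.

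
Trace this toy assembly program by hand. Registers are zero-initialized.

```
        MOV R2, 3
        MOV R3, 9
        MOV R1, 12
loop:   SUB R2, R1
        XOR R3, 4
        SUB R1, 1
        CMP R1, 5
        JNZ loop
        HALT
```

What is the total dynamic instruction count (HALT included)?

39

MOV R2, 3 → R2=3
MOV R3, 9 → R3=9
MOV R1, 12 → R1=12
SUB R2, R1 → R2=3-12=-9
XOR R3, 4 → R3=9^4=13
SUB R1, 1 → R1=12-1=11
CMP R1, 5  (cmp 11,5)
JNZ loop: taken
SUB R2, R1 → R2=(-9)-11=-20
XOR R3, 4 → R3=13^4=9
SUB R1, 1 → R1=11-1=10
CMP R1, 5  (cmp 10,5)
JNZ loop: taken
SUB R2, R1 → R2=(-20)-10=-30
XOR R3, 4 → R3=9^4=13
SUB R1, 1 → R1=10-1=9
CMP R1, 5  (cmp 9,5)
JNZ loop: taken
SUB R2, R1 → R2=(-30)-9=-39
XOR R3, 4 → R3=13^4=9
SUB R1, 1 → R1=9-1=8
CMP R1, 5  (cmp 8,5)
JNZ loop: taken
SUB R2, R1 → R2=(-39)-8=-47
XOR R3, 4 → R3=9^4=13
SUB R1, 1 → R1=8-1=7
CMP R1, 5  (cmp 7,5)
JNZ loop: taken
SUB R2, R1 → R2=(-47)-7=-54
XOR R3, 4 → R3=13^4=9
SUB R1, 1 → R1=7-1=6
CMP R1, 5  (cmp 6,5)
JNZ loop: taken
SUB R2, R1 → R2=(-54)-6=-60
XOR R3, 4 → R3=9^4=13
SUB R1, 1 → R1=6-1=5
CMP R1, 5  (cmp 5,5)
JNZ loop: not taken
halt.
Total executed instructions: 39.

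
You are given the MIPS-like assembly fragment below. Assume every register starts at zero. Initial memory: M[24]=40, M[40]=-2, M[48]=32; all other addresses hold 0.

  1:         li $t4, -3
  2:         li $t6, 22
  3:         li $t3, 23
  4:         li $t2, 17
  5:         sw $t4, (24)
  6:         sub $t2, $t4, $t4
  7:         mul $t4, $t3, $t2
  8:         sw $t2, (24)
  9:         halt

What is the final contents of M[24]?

0

li $t4, -3 → $t4=-3
li $t6, 22 → $t6=22
li $t3, 23 → $t3=23
li $t2, 17 → $t2=17
sw $t4, (24) → M[24]=-3
sub $t2, $t4, $t4 → $t2=(-3)-(-3)=0
mul $t4, $t3, $t2 → $t4=23*0=0
sw $t2, (24) → M[24]=0
halt.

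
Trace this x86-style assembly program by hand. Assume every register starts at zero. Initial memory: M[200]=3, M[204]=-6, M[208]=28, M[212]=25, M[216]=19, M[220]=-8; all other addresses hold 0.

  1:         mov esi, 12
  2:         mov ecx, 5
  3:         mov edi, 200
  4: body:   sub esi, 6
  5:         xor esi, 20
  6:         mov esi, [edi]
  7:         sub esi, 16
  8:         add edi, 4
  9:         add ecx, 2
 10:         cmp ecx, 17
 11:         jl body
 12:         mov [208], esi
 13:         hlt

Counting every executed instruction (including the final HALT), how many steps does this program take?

mov esi, 12 → esi=12
mov ecx, 5 → ecx=5
mov edi, 200 → edi=200
sub esi, 6 → esi=12-6=6
xor esi, 20 → esi=6^20=18
mov esi, [edi] → esi=M[200]=3
sub esi, 16 → esi=3-16=-13
add edi, 4 → edi=200+4=204
add ecx, 2 → ecx=5+2=7
cmp ecx, 17  (cmp 7,17)
jl body: taken
sub esi, 6 → esi=(-13)-6=-19
xor esi, 20 → esi=(-19)^20=-7
mov esi, [edi] → esi=M[204]=-6
sub esi, 16 → esi=(-6)-16=-22
add edi, 4 → edi=204+4=208
add ecx, 2 → ecx=7+2=9
cmp ecx, 17  (cmp 9,17)
jl body: taken
sub esi, 6 → esi=(-22)-6=-28
xor esi, 20 → esi=(-28)^20=-16
mov esi, [edi] → esi=M[208]=28
sub esi, 16 → esi=28-16=12
add edi, 4 → edi=208+4=212
add ecx, 2 → ecx=9+2=11
cmp ecx, 17  (cmp 11,17)
jl body: taken
sub esi, 6 → esi=12-6=6
xor esi, 20 → esi=6^20=18
mov esi, [edi] → esi=M[212]=25
sub esi, 16 → esi=25-16=9
add edi, 4 → edi=212+4=216
add ecx, 2 → ecx=11+2=13
cmp ecx, 17  (cmp 13,17)
jl body: taken
sub esi, 6 → esi=9-6=3
xor esi, 20 → esi=3^20=23
mov esi, [edi] → esi=M[216]=19
sub esi, 16 → esi=19-16=3
add edi, 4 → edi=216+4=220
add ecx, 2 → ecx=13+2=15
cmp ecx, 17  (cmp 15,17)
jl body: taken
sub esi, 6 → esi=3-6=-3
xor esi, 20 → esi=(-3)^20=-23
mov esi, [edi] → esi=M[220]=-8
sub esi, 16 → esi=(-8)-16=-24
add edi, 4 → edi=220+4=224
add ecx, 2 → ecx=15+2=17
cmp ecx, 17  (cmp 17,17)
jl body: not taken
mov [208], esi → M[208]=-24
halt.
Total executed instructions: 53.

53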